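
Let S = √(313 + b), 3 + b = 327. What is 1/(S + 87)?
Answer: 87/6932 - 7*√13/6932 ≈ 0.0089096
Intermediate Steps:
b = 324 (b = -3 + 327 = 324)
S = 7*√13 (S = √(313 + 324) = √637 = 7*√13 ≈ 25.239)
1/(S + 87) = 1/(7*√13 + 87) = 1/(87 + 7*√13)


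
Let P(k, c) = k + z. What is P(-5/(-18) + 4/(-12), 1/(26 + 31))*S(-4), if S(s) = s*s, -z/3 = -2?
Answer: 856/9 ≈ 95.111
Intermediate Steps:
z = 6 (z = -3*(-2) = 6)
S(s) = s²
P(k, c) = 6 + k (P(k, c) = k + 6 = 6 + k)
P(-5/(-18) + 4/(-12), 1/(26 + 31))*S(-4) = (6 + (-5/(-18) + 4/(-12)))*(-4)² = (6 + (-5*(-1/18) + 4*(-1/12)))*16 = (6 + (5/18 - ⅓))*16 = (6 - 1/18)*16 = (107/18)*16 = 856/9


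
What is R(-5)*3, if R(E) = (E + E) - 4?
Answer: -42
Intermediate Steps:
R(E) = -4 + 2*E (R(E) = 2*E - 4 = -4 + 2*E)
R(-5)*3 = (-4 + 2*(-5))*3 = (-4 - 10)*3 = -14*3 = -42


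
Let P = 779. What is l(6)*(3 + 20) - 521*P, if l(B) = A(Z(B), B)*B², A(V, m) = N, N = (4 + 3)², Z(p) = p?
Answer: -365287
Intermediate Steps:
N = 49 (N = 7² = 49)
A(V, m) = 49
l(B) = 49*B²
l(6)*(3 + 20) - 521*P = (49*6²)*(3 + 20) - 521*779 = (49*36)*23 - 405859 = 1764*23 - 405859 = 40572 - 405859 = -365287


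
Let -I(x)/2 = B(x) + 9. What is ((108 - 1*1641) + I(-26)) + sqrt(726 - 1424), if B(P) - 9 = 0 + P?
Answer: -1517 + I*sqrt(698) ≈ -1517.0 + 26.42*I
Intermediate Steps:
B(P) = 9 + P (B(P) = 9 + (0 + P) = 9 + P)
I(x) = -36 - 2*x (I(x) = -2*((9 + x) + 9) = -2*(18 + x) = -36 - 2*x)
((108 - 1*1641) + I(-26)) + sqrt(726 - 1424) = ((108 - 1*1641) + (-36 - 2*(-26))) + sqrt(726 - 1424) = ((108 - 1641) + (-36 + 52)) + sqrt(-698) = (-1533 + 16) + I*sqrt(698) = -1517 + I*sqrt(698)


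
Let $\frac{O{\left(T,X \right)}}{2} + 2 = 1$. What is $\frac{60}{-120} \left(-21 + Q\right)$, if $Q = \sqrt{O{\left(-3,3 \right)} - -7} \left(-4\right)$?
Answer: $\frac{21}{2} + 2 \sqrt{5} \approx 14.972$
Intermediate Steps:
$O{\left(T,X \right)} = -2$ ($O{\left(T,X \right)} = -4 + 2 \cdot 1 = -4 + 2 = -2$)
$Q = - 4 \sqrt{5}$ ($Q = \sqrt{-2 - -7} \left(-4\right) = \sqrt{-2 + 7} \left(-4\right) = \sqrt{5} \left(-4\right) = - 4 \sqrt{5} \approx -8.9443$)
$\frac{60}{-120} \left(-21 + Q\right) = \frac{60}{-120} \left(-21 - 4 \sqrt{5}\right) = 60 \left(- \frac{1}{120}\right) \left(-21 - 4 \sqrt{5}\right) = - \frac{-21 - 4 \sqrt{5}}{2} = \frac{21}{2} + 2 \sqrt{5}$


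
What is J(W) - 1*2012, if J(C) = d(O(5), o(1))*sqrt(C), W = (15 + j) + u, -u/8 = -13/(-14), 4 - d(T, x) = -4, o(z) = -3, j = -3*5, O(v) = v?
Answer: -2012 + 16*I*sqrt(91)/7 ≈ -2012.0 + 21.804*I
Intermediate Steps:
j = -15
d(T, x) = 8 (d(T, x) = 4 - 1*(-4) = 4 + 4 = 8)
u = -52/7 (u = -(-104)/(-14) = -(-104)*(-1)/14 = -8*13/14 = -52/7 ≈ -7.4286)
W = -52/7 (W = (15 - 15) - 52/7 = 0 - 52/7 = -52/7 ≈ -7.4286)
J(C) = 8*sqrt(C)
J(W) - 1*2012 = 8*sqrt(-52/7) - 1*2012 = 8*(2*I*sqrt(91)/7) - 2012 = 16*I*sqrt(91)/7 - 2012 = -2012 + 16*I*sqrt(91)/7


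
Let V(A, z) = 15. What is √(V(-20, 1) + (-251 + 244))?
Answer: 2*√2 ≈ 2.8284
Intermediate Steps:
√(V(-20, 1) + (-251 + 244)) = √(15 + (-251 + 244)) = √(15 - 7) = √8 = 2*√2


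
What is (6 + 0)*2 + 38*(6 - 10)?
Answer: -140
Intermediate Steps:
(6 + 0)*2 + 38*(6 - 10) = 6*2 + 38*(-4) = 12 - 152 = -140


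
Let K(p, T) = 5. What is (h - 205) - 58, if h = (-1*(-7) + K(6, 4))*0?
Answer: -263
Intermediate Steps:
h = 0 (h = (-1*(-7) + 5)*0 = (7 + 5)*0 = 12*0 = 0)
(h - 205) - 58 = (0 - 205) - 58 = -205 - 58 = -263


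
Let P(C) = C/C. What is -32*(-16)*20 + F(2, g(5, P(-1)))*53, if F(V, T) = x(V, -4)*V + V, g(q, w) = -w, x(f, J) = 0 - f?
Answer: 10134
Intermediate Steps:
x(f, J) = -f
P(C) = 1
F(V, T) = V - V² (F(V, T) = (-V)*V + V = -V² + V = V - V²)
-32*(-16)*20 + F(2, g(5, P(-1)))*53 = -32*(-16)*20 + (2*(1 - 1*2))*53 = 512*20 + (2*(1 - 2))*53 = 10240 + (2*(-1))*53 = 10240 - 2*53 = 10240 - 106 = 10134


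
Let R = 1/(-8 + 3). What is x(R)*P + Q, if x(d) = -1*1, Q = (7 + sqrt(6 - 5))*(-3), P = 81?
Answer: -105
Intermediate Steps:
R = -1/5 (R = 1/(-5) = -1/5 ≈ -0.20000)
Q = -24 (Q = (7 + sqrt(1))*(-3) = (7 + 1)*(-3) = 8*(-3) = -24)
x(d) = -1
x(R)*P + Q = -1*81 - 24 = -81 - 24 = -105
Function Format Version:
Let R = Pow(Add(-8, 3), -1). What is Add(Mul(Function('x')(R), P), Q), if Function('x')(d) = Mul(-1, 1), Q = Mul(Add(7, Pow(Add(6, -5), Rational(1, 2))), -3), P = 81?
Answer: -105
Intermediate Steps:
R = Rational(-1, 5) (R = Pow(-5, -1) = Rational(-1, 5) ≈ -0.20000)
Q = -24 (Q = Mul(Add(7, Pow(1, Rational(1, 2))), -3) = Mul(Add(7, 1), -3) = Mul(8, -3) = -24)
Function('x')(d) = -1
Add(Mul(Function('x')(R), P), Q) = Add(Mul(-1, 81), -24) = Add(-81, -24) = -105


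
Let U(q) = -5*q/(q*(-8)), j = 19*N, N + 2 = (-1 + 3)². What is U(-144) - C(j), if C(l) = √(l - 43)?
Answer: 5/8 - I*√5 ≈ 0.625 - 2.2361*I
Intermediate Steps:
N = 2 (N = -2 + (-1 + 3)² = -2 + 2² = -2 + 4 = 2)
j = 38 (j = 19*2 = 38)
C(l) = √(-43 + l)
U(q) = 5/8 (U(q) = -5*q/((-8*q)) = -5*q*(-1/(8*q)) = -5*(-⅛) = 5/8)
U(-144) - C(j) = 5/8 - √(-43 + 38) = 5/8 - √(-5) = 5/8 - I*√5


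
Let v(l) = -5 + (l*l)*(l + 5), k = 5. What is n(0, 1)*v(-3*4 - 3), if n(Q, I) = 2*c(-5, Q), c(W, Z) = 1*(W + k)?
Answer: 0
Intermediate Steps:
c(W, Z) = 5 + W (c(W, Z) = 1*(W + 5) = 1*(5 + W) = 5 + W)
n(Q, I) = 0 (n(Q, I) = 2*(5 - 5) = 2*0 = 0)
v(l) = -5 + l²*(5 + l)
n(0, 1)*v(-3*4 - 3) = 0*(-5 + (-3*4 - 3)³ + 5*(-3*4 - 3)²) = 0*(-5 + (-12 - 3)³ + 5*(-12 - 3)²) = 0*(-5 + (-15)³ + 5*(-15)²) = 0*(-5 - 3375 + 5*225) = 0*(-5 - 3375 + 1125) = 0*(-2255) = 0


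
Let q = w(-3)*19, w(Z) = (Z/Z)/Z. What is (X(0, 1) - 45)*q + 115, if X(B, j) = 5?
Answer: 1105/3 ≈ 368.33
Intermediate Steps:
w(Z) = 1/Z
q = -19/3 (q = 19/(-3) = -1/3*19 = -19/3 ≈ -6.3333)
(X(0, 1) - 45)*q + 115 = (5 - 45)*(-19/3) + 115 = -40*(-19/3) + 115 = 760/3 + 115 = 1105/3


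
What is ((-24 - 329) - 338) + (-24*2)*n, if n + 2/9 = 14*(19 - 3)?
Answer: -34297/3 ≈ -11432.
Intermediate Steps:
n = 2014/9 (n = -2/9 + 14*(19 - 3) = -2/9 + 14*16 = -2/9 + 224 = 2014/9 ≈ 223.78)
((-24 - 329) - 338) + (-24*2)*n = ((-24 - 329) - 338) - 24*2*(2014/9) = (-353 - 338) - 48*2014/9 = -691 - 32224/3 = -34297/3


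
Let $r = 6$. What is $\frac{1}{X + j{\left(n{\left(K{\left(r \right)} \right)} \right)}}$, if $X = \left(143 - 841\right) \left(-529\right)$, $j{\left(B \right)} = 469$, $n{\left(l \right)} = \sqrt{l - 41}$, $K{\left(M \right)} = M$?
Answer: $\frac{1}{369711} \approx 2.7048 \cdot 10^{-6}$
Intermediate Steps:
$n{\left(l \right)} = \sqrt{-41 + l}$
$X = 369242$ ($X = \left(-698\right) \left(-529\right) = 369242$)
$\frac{1}{X + j{\left(n{\left(K{\left(r \right)} \right)} \right)}} = \frac{1}{369242 + 469} = \frac{1}{369711}$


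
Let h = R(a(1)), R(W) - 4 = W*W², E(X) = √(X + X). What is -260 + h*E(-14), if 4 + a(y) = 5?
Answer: -260 + 10*I*√7 ≈ -260.0 + 26.458*I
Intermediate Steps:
E(X) = √2*√X (E(X) = √(2*X) = √2*√X)
a(y) = 1 (a(y) = -4 + 5 = 1)
R(W) = 4 + W³ (R(W) = 4 + W*W² = 4 + W³)
h = 5 (h = 4 + 1³ = 4 + 1 = 5)
-260 + h*E(-14) = -260 + 5*(√2*√(-14)) = -260 + 5*(√2*(I*√14)) = -260 + 5*(2*I*√7) = -260 + 10*I*√7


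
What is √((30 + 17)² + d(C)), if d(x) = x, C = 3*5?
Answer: 4*√139 ≈ 47.159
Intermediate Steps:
C = 15
√((30 + 17)² + d(C)) = √((30 + 17)² + 15) = √(47² + 15) = √(2209 + 15) = √2224 = 4*√139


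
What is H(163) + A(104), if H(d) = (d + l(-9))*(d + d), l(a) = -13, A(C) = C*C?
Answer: 59716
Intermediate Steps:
A(C) = C**2
H(d) = 2*d*(-13 + d) (H(d) = (d - 13)*(d + d) = (-13 + d)*(2*d) = 2*d*(-13 + d))
H(163) + A(104) = 2*163*(-13 + 163) + 104**2 = 2*163*150 + 10816 = 48900 + 10816 = 59716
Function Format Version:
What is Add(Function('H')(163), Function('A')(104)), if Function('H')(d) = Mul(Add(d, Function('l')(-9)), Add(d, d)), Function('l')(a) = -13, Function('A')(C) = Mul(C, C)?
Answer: 59716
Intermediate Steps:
Function('A')(C) = Pow(C, 2)
Function('H')(d) = Mul(2, d, Add(-13, d)) (Function('H')(d) = Mul(Add(d, -13), Add(d, d)) = Mul(Add(-13, d), Mul(2, d)) = Mul(2, d, Add(-13, d)))
Add(Function('H')(163), Function('A')(104)) = Add(Mul(2, 163, Add(-13, 163)), Pow(104, 2)) = Add(Mul(2, 163, 150), 10816) = Add(48900, 10816) = 59716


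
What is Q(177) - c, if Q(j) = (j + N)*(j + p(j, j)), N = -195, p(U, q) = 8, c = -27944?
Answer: 24614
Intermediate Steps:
Q(j) = (-195 + j)*(8 + j) (Q(j) = (j - 195)*(j + 8) = (-195 + j)*(8 + j))
Q(177) - c = (-1560 + 177² - 187*177) - 1*(-27944) = (-1560 + 31329 - 33099) + 27944 = -3330 + 27944 = 24614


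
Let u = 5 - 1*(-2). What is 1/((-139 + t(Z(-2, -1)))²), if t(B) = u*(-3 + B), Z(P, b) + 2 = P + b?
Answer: 1/38025 ≈ 2.6298e-5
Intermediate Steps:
u = 7 (u = 5 + 2 = 7)
Z(P, b) = -2 + P + b (Z(P, b) = -2 + (P + b) = -2 + P + b)
t(B) = -21 + 7*B (t(B) = 7*(-3 + B) = -21 + 7*B)
1/((-139 + t(Z(-2, -1)))²) = 1/((-139 + (-21 + 7*(-2 - 2 - 1)))²) = 1/((-139 + (-21 + 7*(-5)))²) = 1/((-139 + (-21 - 35))²) = 1/((-139 - 56)²) = 1/((-195)²) = 1/38025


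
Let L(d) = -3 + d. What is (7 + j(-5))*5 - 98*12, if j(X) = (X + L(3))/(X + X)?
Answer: -2277/2 ≈ -1138.5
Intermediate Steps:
j(X) = ½ (j(X) = (X + (-3 + 3))/(X + X) = (X + 0)/((2*X)) = X*(1/(2*X)) = ½)
(7 + j(-5))*5 - 98*12 = (7 + ½)*5 - 98*12 = (15/2)*5 - 1176 = 75/2 - 1176 = -2277/2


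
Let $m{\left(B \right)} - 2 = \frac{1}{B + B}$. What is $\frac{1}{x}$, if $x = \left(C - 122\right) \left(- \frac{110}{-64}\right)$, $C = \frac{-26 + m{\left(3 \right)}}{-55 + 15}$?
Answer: $- \frac{1536}{320507} \approx -0.0047924$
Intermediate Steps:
$m{\left(B \right)} = 2 + \frac{1}{2 B}$ ($m{\left(B \right)} = 2 + \frac{1}{B + B} = 2 + \frac{1}{2 B}$)
$C = \frac{143}{240}$ ($C = \frac{-26 + \left(2 + \frac{1}{2 \cdot 3}\right)}{-55 + 15} = \frac{-26 + \left(2 + \frac{1}{2} \cdot \frac{1}{3}\right)}{-40} = \left(-26 + \left(2 + \frac{1}{6}\right)\right) \left(- \frac{1}{40}\right) = \left(-26 + \frac{13}{6}\right) \left(- \frac{1}{40}\right) = \left(- \frac{143}{6}\right) \left(- \frac{1}{40}\right) = \frac{143}{240} \approx 0.59583$)
$x = - \frac{320507}{1536}$ ($x = \left(\frac{143}{240} - 122\right) \left(- \frac{110}{-64}\right) = - \frac{29137 \left(\left(-110\right) \left(- \frac{1}{64}\right)\right)}{240} = \left(- \frac{29137}{240}\right) \frac{55}{32} = - \frac{320507}{1536} \approx -208.66$)
$\frac{1}{x} = \frac{1}{- \frac{320507}{1536}} = - \frac{1536}{320507}$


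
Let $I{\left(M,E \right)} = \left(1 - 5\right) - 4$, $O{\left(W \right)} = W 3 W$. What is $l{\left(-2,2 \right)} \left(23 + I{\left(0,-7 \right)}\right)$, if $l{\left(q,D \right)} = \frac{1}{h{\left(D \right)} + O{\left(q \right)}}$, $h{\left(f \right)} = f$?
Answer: $\frac{15}{14} \approx 1.0714$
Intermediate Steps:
$O{\left(W \right)} = 3 W^{2}$ ($O{\left(W \right)} = 3 W W = 3 W^{2}$)
$I{\left(M,E \right)} = -8$ ($I{\left(M,E \right)} = -4 - 4 = -8$)
$l{\left(q,D \right)} = \frac{1}{D + 3 q^{2}}$
$l{\left(-2,2 \right)} \left(23 + I{\left(0,-7 \right)}\right) = \frac{23 - 8}{2 + 3 \left(-2\right)^{2}} = \frac{1}{2 + 3 \cdot 4} \cdot 15 = \frac{1}{2 + 12} \cdot 15 = \frac{1}{14} \cdot 15 = \frac{15}{14}$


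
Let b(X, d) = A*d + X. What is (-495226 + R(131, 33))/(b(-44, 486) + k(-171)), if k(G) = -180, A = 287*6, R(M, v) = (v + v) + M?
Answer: -495029/836668 ≈ -0.59167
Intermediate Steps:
R(M, v) = M + 2*v (R(M, v) = 2*v + M = M + 2*v)
A = 1722
b(X, d) = X + 1722*d (b(X, d) = 1722*d + X = X + 1722*d)
(-495226 + R(131, 33))/(b(-44, 486) + k(-171)) = (-495226 + (131 + 2*33))/((-44 + 1722*486) - 180) = (-495226 + (131 + 66))/((-44 + 836892) - 180) = (-495226 + 197)/(836848 - 180) = -495029/836668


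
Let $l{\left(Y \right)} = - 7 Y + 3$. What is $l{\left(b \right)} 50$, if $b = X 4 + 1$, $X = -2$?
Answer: $2600$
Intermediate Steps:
$b = -7$ ($b = \left(-2\right) 4 + 1 = -8 + 1 = -7$)
$l{\left(Y \right)} = 3 - 7 Y$
$l{\left(b \right)} 50 = \left(3 - -49\right) 50 = \left(3 + 49\right) 50 = 52 \cdot 50 = 2600$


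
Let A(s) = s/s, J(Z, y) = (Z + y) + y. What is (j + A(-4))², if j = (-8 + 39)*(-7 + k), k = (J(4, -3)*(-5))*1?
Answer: 8836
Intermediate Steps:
J(Z, y) = Z + 2*y
k = 10 (k = ((4 + 2*(-3))*(-5))*1 = ((4 - 6)*(-5))*1 = -2*(-5)*1 = 10*1 = 10)
j = 93 (j = (-8 + 39)*(-7 + 10) = 31*3 = 93)
A(s) = 1
(j + A(-4))² = (93 + 1)² = 94² = 8836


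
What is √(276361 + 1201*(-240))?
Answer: I*√11879 ≈ 108.99*I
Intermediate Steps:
√(276361 + 1201*(-240)) = √(276361 - 288240) = √(-11879) = I*√11879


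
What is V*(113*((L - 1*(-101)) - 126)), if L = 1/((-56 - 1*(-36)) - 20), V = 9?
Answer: -1018017/40 ≈ -25450.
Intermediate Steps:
L = -1/40 (L = 1/((-56 + 36) - 20) = 1/(-20 - 20) = 1/(-40) = -1/40 ≈ -0.025000)
V*(113*((L - 1*(-101)) - 126)) = 9*(113*((-1/40 - 1*(-101)) - 126)) = 9*(113*((-1/40 + 101) - 126)) = 9*(113*(4039/40 - 126)) = 9*(113*(-1001/40)) = 9*(-113113/40) = -1018017/40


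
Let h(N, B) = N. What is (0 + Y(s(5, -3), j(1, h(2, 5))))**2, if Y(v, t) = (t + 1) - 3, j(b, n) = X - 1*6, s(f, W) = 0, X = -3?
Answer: 121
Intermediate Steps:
j(b, n) = -9 (j(b, n) = -3 - 1*6 = -3 - 6 = -9)
Y(v, t) = -2 + t (Y(v, t) = (1 + t) - 3 = -2 + t)
(0 + Y(s(5, -3), j(1, h(2, 5))))**2 = (0 + (-2 - 9))**2 = (0 - 11)**2 = (-11)**2 = 121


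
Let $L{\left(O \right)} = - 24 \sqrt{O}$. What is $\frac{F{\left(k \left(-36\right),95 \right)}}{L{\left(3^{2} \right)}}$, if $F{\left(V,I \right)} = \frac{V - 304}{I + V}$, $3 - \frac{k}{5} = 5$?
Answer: $- \frac{1}{585} \approx -0.0017094$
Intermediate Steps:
$k = -10$ ($k = 15 - 25 = -10$)
$F{\left(V,I \right)} = \frac{-304 + V}{I + V}$
$\frac{F{\left(k \left(-36\right),95 \right)}}{L{\left(3^{2} \right)}} = \frac{\frac{1}{95 - -360} \left(-304 - -360\right)}{\left(-24\right) \sqrt{3^{2}}} = \frac{\frac{1}{95 + 360} \left(-304 + 360\right)}{\left(-24\right) \sqrt{9}} = \frac{\frac{1}{455} \cdot 56}{\left(-24\right) 3} = \frac{\frac{1}{455} \cdot 56}{-72} = \frac{8}{65} \left(- \frac{1}{72}\right) = - \frac{1}{585}$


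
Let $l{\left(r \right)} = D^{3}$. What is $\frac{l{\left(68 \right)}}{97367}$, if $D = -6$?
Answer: $- \frac{216}{97367} \approx -0.0022184$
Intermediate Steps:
$l{\left(r \right)} = -216$ ($l{\left(r \right)} = \left(-6\right)^{3} = -216$)
$\frac{l{\left(68 \right)}}{97367} = - \frac{216}{97367}$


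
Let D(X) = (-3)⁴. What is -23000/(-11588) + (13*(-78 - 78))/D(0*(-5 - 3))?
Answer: -1803122/78219 ≈ -23.052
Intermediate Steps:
D(X) = 81
-23000/(-11588) + (13*(-78 - 78))/D(0*(-5 - 3)) = -23000/(-11588) + (13*(-78 - 78))/81 = -23000*(-1/11588) + (13*(-156))*(1/81) = 5750/2897 - 2028*1/81 = 5750/2897 - 676/27 = -1803122/78219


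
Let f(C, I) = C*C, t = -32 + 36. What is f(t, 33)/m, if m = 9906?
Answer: 8/4953 ≈ 0.0016152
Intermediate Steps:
t = 4
f(C, I) = C²
f(t, 33)/m = 4²/9906 = 16*(1/9906) = 8/4953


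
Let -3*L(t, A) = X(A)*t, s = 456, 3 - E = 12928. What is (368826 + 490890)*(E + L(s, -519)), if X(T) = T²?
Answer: -35210353973652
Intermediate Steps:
E = -12925 (E = 3 - 1*12928 = 3 - 12928 = -12925)
L(t, A) = -t*A²/3 (L(t, A) = -A²*t/3 = -t*A²/3)
(368826 + 490890)*(E + L(s, -519)) = (368826 + 490890)*(-12925 - ⅓*456*(-519)²) = 859716*(-12925 - ⅓*456*269361) = 859716*(-12925 - 40942872) = 859716*(-40955797) = -35210353973652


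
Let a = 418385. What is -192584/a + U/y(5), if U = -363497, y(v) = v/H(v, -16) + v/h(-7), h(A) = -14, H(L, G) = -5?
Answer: 2129140033734/7949315 ≈ 2.6784e+5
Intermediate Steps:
y(v) = -19*v/70 (y(v) = v/(-5) + v/(-14) = v*(-1/5) + v*(-1/14) = -v/5 - v/14 = -19*v/70)
-192584/a + U/y(5) = -192584/418385 - 363497/((-19/70*5)) = -192584*1/418385 - 363497/(-19/14) = -192584/418385 - 363497*(-14/19) = -192584/418385 + 5088958/19 = 2129140033734/7949315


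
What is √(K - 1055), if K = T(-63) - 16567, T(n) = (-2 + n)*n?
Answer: 9*I*√167 ≈ 116.31*I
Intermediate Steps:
T(n) = n*(-2 + n)
K = -12472 (K = -63*(-2 - 63) - 16567 = -63*(-65) - 16567 = 4095 - 16567 = -12472)
√(K - 1055) = √(-12472 - 1055) = √(-13527) = 9*I*√167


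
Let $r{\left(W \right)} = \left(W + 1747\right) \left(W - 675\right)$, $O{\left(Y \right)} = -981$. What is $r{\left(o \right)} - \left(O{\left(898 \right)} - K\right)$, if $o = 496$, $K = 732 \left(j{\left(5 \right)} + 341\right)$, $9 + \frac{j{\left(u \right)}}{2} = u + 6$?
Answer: $-147976$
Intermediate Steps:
$j{\left(u \right)} = -6 + 2 u$ ($j{\left(u \right)} = -18 + 2 \left(u + 6\right) = -18 + 2 \left(6 + u\right) = -18 + \left(12 + 2 u\right) = -6 + 2 u$)
$K = 252540$ ($K = 732 \left(\left(-6 + 2 \cdot 5\right) + 341\right) = 732 \left(\left(-6 + 10\right) + 341\right) = 732 \left(4 + 341\right) = 732 \cdot 345 = 252540$)
$r{\left(W \right)} = \left(-675 + W\right) \left(1747 + W\right)$ ($r{\left(W \right)} = \left(1747 + W\right) \left(-675 + W\right) = \left(-675 + W\right) \left(1747 + W\right)$)
$r{\left(o \right)} - \left(O{\left(898 \right)} - K\right) = \left(-1179225 + 496^{2} + 1072 \cdot 496\right) - \left(-981 - 252540\right) = \left(-1179225 + 246016 + 531712\right) - \left(-981 - 252540\right) = -401497 - -253521 = -401497 + 253521 = -147976$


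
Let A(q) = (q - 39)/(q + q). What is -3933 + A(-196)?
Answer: -1541501/392 ≈ -3932.4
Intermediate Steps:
A(q) = (-39 + q)/(2*q) (A(q) = (-39 + q)/((2*q)) = (-39 + q)*(1/(2*q)) = (-39 + q)/(2*q))
-3933 + A(-196) = -3933 + (½)*(-39 - 196)/(-196) = -3933 + (½)*(-1/196)*(-235) = -3933 + 235/392 = -1541501/392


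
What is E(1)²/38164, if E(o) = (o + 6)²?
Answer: 343/5452 ≈ 0.062913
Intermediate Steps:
E(o) = (6 + o)²
E(1)²/38164 = ((6 + 1)²)²/38164 = (7²)²*(1/38164) = 49²*(1/38164) = 2401*(1/38164) = 343/5452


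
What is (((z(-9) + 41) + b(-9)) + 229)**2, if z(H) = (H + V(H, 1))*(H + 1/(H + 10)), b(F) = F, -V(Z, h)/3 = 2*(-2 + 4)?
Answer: 184041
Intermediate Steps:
V(Z, h) = -12 (V(Z, h) = -6*(-2 + 4) = -6*2 = -3*4 = -12)
z(H) = (-12 + H)*(H + 1/(10 + H)) (z(H) = (H - 12)*(H + 1/(H + 10)) = (-12 + H)*(H + 1/(10 + H)))
(((z(-9) + 41) + b(-9)) + 229)**2 = ((((-12 + (-9)**3 - 119*(-9) - 2*(-9)**2)/(10 - 9) + 41) - 9) + 229)**2 = ((((-12 - 729 + 1071 - 2*81)/1 + 41) - 9) + 229)**2 = (((1*(-12 - 729 + 1071 - 162) + 41) - 9) + 229)**2 = (((1*168 + 41) - 9) + 229)**2 = (((168 + 41) - 9) + 229)**2 = ((209 - 9) + 229)**2 = (200 + 229)**2 = 429**2 = 184041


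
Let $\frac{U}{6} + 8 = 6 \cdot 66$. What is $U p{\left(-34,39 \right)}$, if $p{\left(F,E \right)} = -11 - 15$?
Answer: $-60528$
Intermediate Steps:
$p{\left(F,E \right)} = -26$
$U = 2328$ ($U = -48 + 6 \cdot 6 \cdot 66 = -48 + 6 \cdot 396 = -48 + 2376 = 2328$)
$U p{\left(-34,39 \right)} = 2328 \left(-26\right) = -60528$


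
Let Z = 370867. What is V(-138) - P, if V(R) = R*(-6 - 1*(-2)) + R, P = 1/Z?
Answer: 153538937/370867 ≈ 414.00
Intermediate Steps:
P = 1/370867 ≈ 2.6964e-6
V(R) = -3*R (V(R) = R*(-6 + 2) + R = R*(-4) + R = -4*R + R = -3*R)
V(-138) - P = -3*(-138) - 1*1/370867 = 414 - 1/370867 = 153538937/370867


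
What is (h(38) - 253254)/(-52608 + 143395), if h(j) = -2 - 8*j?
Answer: -253560/90787 ≈ -2.7929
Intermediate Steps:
(h(38) - 253254)/(-52608 + 143395) = ((-2 - 8*38) - 253254)/(-52608 + 143395) = ((-2 - 304) - 253254)/90787 = (-306 - 253254)*(1/90787) = -253560*1/90787 = -253560/90787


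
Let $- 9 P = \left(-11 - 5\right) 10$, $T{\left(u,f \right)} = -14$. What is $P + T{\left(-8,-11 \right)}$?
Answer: $\frac{34}{9} \approx 3.7778$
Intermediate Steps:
$P = \frac{160}{9}$ ($P = - \frac{\left(-11 - 5\right) 10}{9} = - \frac{\left(-16\right) 10}{9} = \left(- \frac{1}{9}\right) \left(-160\right) = \frac{160}{9} \approx 17.778$)
$P + T{\left(-8,-11 \right)} = \frac{160}{9} - 14 = \frac{34}{9}$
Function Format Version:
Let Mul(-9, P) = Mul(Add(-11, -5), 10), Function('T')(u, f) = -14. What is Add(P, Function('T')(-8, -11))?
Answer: Rational(34, 9) ≈ 3.7778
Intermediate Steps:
P = Rational(160, 9) (P = Mul(Rational(-1, 9), Mul(Add(-11, -5), 10)) = Mul(Rational(-1, 9), Mul(-16, 10)) = Mul(Rational(-1, 9), -160) = Rational(160, 9) ≈ 17.778)
Add(P, Function('T')(-8, -11)) = Add(Rational(160, 9), -14) = Rational(34, 9)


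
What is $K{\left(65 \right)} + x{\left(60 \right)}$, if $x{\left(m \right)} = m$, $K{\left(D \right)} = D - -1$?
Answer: $126$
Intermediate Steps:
$K{\left(D \right)} = 1 + D$ ($K{\left(D \right)} = D + 1 = 1 + D$)
$K{\left(65 \right)} + x{\left(60 \right)} = \left(1 + 65\right) + 60 = 66 + 60 = 126$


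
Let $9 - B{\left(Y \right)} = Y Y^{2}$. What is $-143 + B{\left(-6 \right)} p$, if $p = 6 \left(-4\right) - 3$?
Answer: $-6218$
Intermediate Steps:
$p = -27$ ($p = -24 - 3 = -27$)
$B{\left(Y \right)} = 9 - Y^{3}$ ($B{\left(Y \right)} = 9 - Y Y^{2} = 9 - Y^{3}$)
$-143 + B{\left(-6 \right)} p = -143 + \left(9 - \left(-6\right)^{3}\right) \left(-27\right) = -143 + \left(9 - -216\right) \left(-27\right) = -143 + \left(9 + 216\right) \left(-27\right) = -143 + 225 \left(-27\right) = -143 - 6075 = -6218$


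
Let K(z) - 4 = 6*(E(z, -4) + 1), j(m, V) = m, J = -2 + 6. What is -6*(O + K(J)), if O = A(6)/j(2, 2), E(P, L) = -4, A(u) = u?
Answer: 66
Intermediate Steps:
J = 4
O = 3 (O = 6/2 = 6*(½) = 3)
K(z) = -14 (K(z) = 4 + 6*(-4 + 1) = 4 + 6*(-3) = 4 - 18 = -14)
-6*(O + K(J)) = -6*(3 - 14) = -6*(-11) = 66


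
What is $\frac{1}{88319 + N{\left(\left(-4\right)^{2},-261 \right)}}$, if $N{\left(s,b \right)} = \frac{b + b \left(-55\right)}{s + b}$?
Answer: $\frac{245}{21624061} \approx 1.133 \cdot 10^{-5}$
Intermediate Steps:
$N{\left(s,b \right)} = - \frac{54 b}{b + s}$ ($N{\left(s,b \right)} = \frac{b - 55 b}{b + s} = \frac{\left(-54\right) b}{b + s} = - \frac{54 b}{b + s}$)
$\frac{1}{88319 + N{\left(\left(-4\right)^{2},-261 \right)}} = \frac{1}{88319 - - \frac{14094}{-261 + \left(-4\right)^{2}}} = \frac{1}{88319 - - \frac{14094}{-261 + 16}} = \frac{1}{88319 - - \frac{14094}{-245}} = \frac{1}{88319 - \left(-14094\right) \left(- \frac{1}{245}\right)} = \frac{1}{88319 - \frac{14094}{245}} = \frac{1}{\frac{21624061}{245}} = \frac{245}{21624061}$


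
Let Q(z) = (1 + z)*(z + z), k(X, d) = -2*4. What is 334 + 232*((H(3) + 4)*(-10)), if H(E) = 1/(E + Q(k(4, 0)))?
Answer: -206222/23 ≈ -8966.2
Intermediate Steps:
k(X, d) = -8
Q(z) = 2*z*(1 + z) (Q(z) = (1 + z)*(2*z) = 2*z*(1 + z))
H(E) = 1/(112 + E) (H(E) = 1/(E + 2*(-8)*(1 - 8)) = 1/(E + 2*(-8)*(-7)) = 1/(E + 112) = 1/(112 + E))
334 + 232*((H(3) + 4)*(-10)) = 334 + 232*((1/(112 + 3) + 4)*(-10)) = 334 + 232*((1/115 + 4)*(-10)) = 334 + 232*((461/115)*(-10)) = 334 + 232*(-922/23) = 334 - 213904/23 = -206222/23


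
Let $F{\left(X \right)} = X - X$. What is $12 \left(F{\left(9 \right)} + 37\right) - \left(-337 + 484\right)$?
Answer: $297$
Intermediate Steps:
$F{\left(X \right)} = 0$
$12 \left(F{\left(9 \right)} + 37\right) - \left(-337 + 484\right) = 12 \left(0 + 37\right) - \left(-337 + 484\right) = 12 \cdot 37 - 147 = 444 - 147 = 297$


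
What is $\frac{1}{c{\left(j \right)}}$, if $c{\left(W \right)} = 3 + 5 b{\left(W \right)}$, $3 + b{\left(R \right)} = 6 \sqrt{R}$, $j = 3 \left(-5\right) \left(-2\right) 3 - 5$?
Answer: $\frac{1}{6363} + \frac{5 \sqrt{85}}{12726} \approx 0.0037795$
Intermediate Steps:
$j = 85$ ($j = \left(-15\right) \left(-2\right) 3 - 5 = 30 \cdot 3 - 5 = 90 - 5 = 85$)
$b{\left(R \right)} = -3 + 6 \sqrt{R}$
$c{\left(W \right)} = -12 + 30 \sqrt{W}$ ($c{\left(W \right)} = 3 + 5 \left(-3 + 6 \sqrt{W}\right) = 3 + \left(-15 + 30 \sqrt{W}\right) = -12 + 30 \sqrt{W}$)
$\frac{1}{c{\left(j \right)}} = \frac{1}{-12 + 30 \sqrt{85}}$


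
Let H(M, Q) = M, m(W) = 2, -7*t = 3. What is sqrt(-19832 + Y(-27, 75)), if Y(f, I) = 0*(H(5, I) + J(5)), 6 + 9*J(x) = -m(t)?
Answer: 2*I*sqrt(4958) ≈ 140.83*I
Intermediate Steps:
t = -3/7 (t = -1/7*3 = -3/7 ≈ -0.42857)
J(x) = -8/9 (J(x) = -2/3 + (-1*2)/9 = -2/3 + (1/9)*(-2) = -2/3 - 2/9 = -8/9)
Y(f, I) = 0 (Y(f, I) = 0*(5 - 8/9) = 0*(37/9) = 0)
sqrt(-19832 + Y(-27, 75)) = sqrt(-19832 + 0) = sqrt(-19832) = 2*I*sqrt(4958)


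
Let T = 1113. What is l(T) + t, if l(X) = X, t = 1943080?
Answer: 1944193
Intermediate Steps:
l(T) + t = 1113 + 1943080 = 1944193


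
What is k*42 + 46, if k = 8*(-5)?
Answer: -1634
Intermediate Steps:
k = -40
k*42 + 46 = -40*42 + 46 = -1680 + 46 = -1634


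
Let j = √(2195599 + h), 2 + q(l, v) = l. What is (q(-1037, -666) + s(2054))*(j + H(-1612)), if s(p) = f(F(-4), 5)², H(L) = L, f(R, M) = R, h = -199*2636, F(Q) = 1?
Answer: 1673256 - 1038*√1671035 ≈ 3.3145e+5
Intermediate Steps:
h = -524564
q(l, v) = -2 + l
j = √1671035 (j = √(2195599 - 524564) = √1671035 ≈ 1292.7)
s(p) = 1 (s(p) = 1² = 1)
(q(-1037, -666) + s(2054))*(j + H(-1612)) = ((-2 - 1037) + 1)*(√1671035 - 1612) = (-1039 + 1)*(-1612 + √1671035) = -1038*(-1612 + √1671035) = 1673256 - 1038*√1671035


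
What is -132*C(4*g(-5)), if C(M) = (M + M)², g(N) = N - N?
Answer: 0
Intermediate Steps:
g(N) = 0
C(M) = 4*M² (C(M) = (2*M)² = 4*M²)
-132*C(4*g(-5)) = -528*(4*0)² = -528*0² = -528*0 = -132*0 = 0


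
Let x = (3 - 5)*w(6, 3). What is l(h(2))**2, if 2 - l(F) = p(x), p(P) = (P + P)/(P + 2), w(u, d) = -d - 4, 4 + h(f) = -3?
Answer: 1/16 ≈ 0.062500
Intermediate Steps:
h(f) = -7 (h(f) = -4 - 3 = -7)
w(u, d) = -4 - d
x = 14 (x = (3 - 5)*(-4 - 1*3) = -2*(-4 - 3) = -2*(-7) = 14)
p(P) = 2*P/(2 + P) (p(P) = (2*P)/(2 + P) = 2*P/(2 + P))
l(F) = 1/4 (l(F) = 2 - 2*14/(2 + 14) = 2 - 2*14/16 = 2 - 1*7/4 = 2 - 7/4 = 1/4)
l(h(2))**2 = (1/4)**2 = 1/16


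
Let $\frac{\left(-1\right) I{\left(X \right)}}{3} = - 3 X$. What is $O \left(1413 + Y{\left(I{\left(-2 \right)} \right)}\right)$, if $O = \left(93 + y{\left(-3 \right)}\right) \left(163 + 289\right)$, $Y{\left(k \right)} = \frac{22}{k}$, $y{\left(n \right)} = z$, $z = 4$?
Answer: $\frac{557081864}{9} \approx 6.1898 \cdot 10^{7}$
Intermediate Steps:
$y{\left(n \right)} = 4$
$I{\left(X \right)} = 9 X$ ($I{\left(X \right)} = - 3 \left(- 3 X\right) = 9 X$)
$O = 43844$ ($O = \left(93 + 4\right) \left(163 + 289\right) = 97 \cdot 452 = 43844$)
$O \left(1413 + Y{\left(I{\left(-2 \right)} \right)}\right) = 43844 \left(1413 + \frac{22}{9 \left(-2\right)}\right) = 43844 \left(1413 + \frac{22}{-18}\right) = 43844 \left(1413 + 22 \left(- \frac{1}{18}\right)\right) = 43844 \left(1413 - \frac{11}{9}\right) = 43844 \cdot \frac{12706}{9} = \frac{557081864}{9}$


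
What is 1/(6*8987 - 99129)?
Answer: -1/45207 ≈ -2.2120e-5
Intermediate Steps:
1/(6*8987 - 99129) = 1/(53922 - 99129) = 1/(-45207) = -1/45207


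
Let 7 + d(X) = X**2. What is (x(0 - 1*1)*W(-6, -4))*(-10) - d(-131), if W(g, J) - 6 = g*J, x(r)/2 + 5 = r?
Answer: -13554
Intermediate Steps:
x(r) = -10 + 2*r
d(X) = -7 + X**2
W(g, J) = 6 + J*g (W(g, J) = 6 + g*J = 6 + J*g)
(x(0 - 1*1)*W(-6, -4))*(-10) - d(-131) = ((-10 + 2*(0 - 1*1))*(6 - 4*(-6)))*(-10) - (-7 + (-131)**2) = ((-10 + 2*(0 - 1))*(6 + 24))*(-10) - (-7 + 17161) = ((-10 + 2*(-1))*30)*(-10) - 1*17154 = ((-10 - 2)*30)*(-10) - 17154 = -12*30*(-10) - 17154 = -360*(-10) - 17154 = 3600 - 17154 = -13554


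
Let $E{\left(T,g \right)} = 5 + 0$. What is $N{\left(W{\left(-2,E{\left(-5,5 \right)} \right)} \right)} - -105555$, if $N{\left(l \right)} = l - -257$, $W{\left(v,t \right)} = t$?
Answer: $105817$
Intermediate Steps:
$E{\left(T,g \right)} = 5$
$N{\left(l \right)} = 257 + l$ ($N{\left(l \right)} = l + 257 = 257 + l$)
$N{\left(W{\left(-2,E{\left(-5,5 \right)} \right)} \right)} - -105555 = \left(257 + 5\right) - -105555 = 262 + 105555 = 105817$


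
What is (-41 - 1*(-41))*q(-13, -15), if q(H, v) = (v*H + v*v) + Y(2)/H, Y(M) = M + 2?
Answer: 0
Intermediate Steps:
Y(M) = 2 + M
q(H, v) = v**2 + 4/H + H*v (q(H, v) = (v*H + v*v) + (2 + 2)/H = (H*v + v**2) + 4/H = (v**2 + H*v) + 4/H = v**2 + 4/H + H*v)
(-41 - 1*(-41))*q(-13, -15) = (-41 - 1*(-41))*((4 - 13*(-15)*(-13 - 15))/(-13)) = (-41 + 41)*(-(4 - 13*(-15)*(-28))/13) = 0*(-(4 - 5460)/13) = 0*(-1/13*(-5456)) = 0*(5456/13) = 0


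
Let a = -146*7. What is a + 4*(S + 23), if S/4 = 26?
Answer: -514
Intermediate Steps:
S = 104 (S = 4*26 = 104)
a = -1022
a + 4*(S + 23) = -1022 + 4*(104 + 23) = -1022 + 4*127 = -1022 + 508 = -514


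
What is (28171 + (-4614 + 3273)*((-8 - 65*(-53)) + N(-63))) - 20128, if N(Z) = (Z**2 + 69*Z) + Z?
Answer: -4009593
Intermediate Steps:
N(Z) = Z**2 + 70*Z
(28171 + (-4614 + 3273)*((-8 - 65*(-53)) + N(-63))) - 20128 = (28171 + (-4614 + 3273)*((-8 - 65*(-53)) - 63*(70 - 63))) - 20128 = (28171 - 1341*((-8 + 3445) - 63*7)) - 20128 = (28171 - 1341*(3437 - 441)) - 20128 = (28171 - 1341*2996) - 20128 = (28171 - 4017636) - 20128 = -3989465 - 20128 = -4009593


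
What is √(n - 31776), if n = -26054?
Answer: I*√57830 ≈ 240.48*I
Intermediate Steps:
√(n - 31776) = √(-26054 - 31776) = √(-57830) = I*√57830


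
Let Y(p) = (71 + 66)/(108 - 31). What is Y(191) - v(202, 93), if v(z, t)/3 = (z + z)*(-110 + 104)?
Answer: 560081/77 ≈ 7273.8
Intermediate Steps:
Y(p) = 137/77
v(z, t) = -36*z (v(z, t) = 3*((z + z)*(-110 + 104)) = 3*((2*z)*(-6)) = 3*(-12*z) = -36*z)
Y(191) - v(202, 93) = 137/77 - (-36)*202 = 137/77 - 1*(-7272) = 137/77 + 7272 = 560081/77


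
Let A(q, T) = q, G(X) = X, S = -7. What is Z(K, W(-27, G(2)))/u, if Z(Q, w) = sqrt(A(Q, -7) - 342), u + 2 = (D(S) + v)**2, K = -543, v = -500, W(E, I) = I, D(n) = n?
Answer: I*sqrt(885)/257047 ≈ 0.00011573*I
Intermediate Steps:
u = 257047 (u = -2 + (-7 - 500)**2 = -2 + (-507)**2 = -2 + 257049 = 257047)
Z(Q, w) = sqrt(-342 + Q) (Z(Q, w) = sqrt(Q - 342) = sqrt(-342 + Q))
Z(K, W(-27, G(2)))/u = sqrt(-342 - 543)/257047 = sqrt(-885)*(1/257047) = (I*sqrt(885))*(1/257047) = I*sqrt(885)/257047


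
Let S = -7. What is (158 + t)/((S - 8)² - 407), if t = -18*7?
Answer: -16/91 ≈ -0.17582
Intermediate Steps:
t = -126
(158 + t)/((S - 8)² - 407) = (158 - 126)/((-7 - 8)² - 407) = 32/((-15)² - 407) = 32/(225 - 407) = 32/(-182) = 32*(-1/182) = -16/91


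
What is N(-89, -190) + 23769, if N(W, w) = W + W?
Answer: 23591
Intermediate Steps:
N(W, w) = 2*W
N(-89, -190) + 23769 = 2*(-89) + 23769 = -178 + 23769 = 23591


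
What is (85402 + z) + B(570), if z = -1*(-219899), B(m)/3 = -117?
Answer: 304950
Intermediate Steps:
B(m) = -351 (B(m) = 3*(-117) = -351)
z = 219899
(85402 + z) + B(570) = (85402 + 219899) - 351 = 305301 - 351 = 304950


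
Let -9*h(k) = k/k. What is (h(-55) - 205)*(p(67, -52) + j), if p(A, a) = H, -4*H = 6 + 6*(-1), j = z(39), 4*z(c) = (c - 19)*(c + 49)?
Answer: -812240/9 ≈ -90249.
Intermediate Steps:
h(k) = -⅑ (h(k) = -k/(9*k) = -⅑*1 = -⅑)
z(c) = (-19 + c)*(49 + c)/4 (z(c) = ((c - 19)*(c + 49))/4 = ((-19 + c)*(49 + c))/4 = (-19 + c)*(49 + c)/4)
j = 440 (j = -931/4 + (¼)*39² + (15/2)*39 = -931/4 + (¼)*1521 + 585/2 = -931/4 + 1521/4 + 585/2 = 440)
H = 0 (H = -(6 + 6*(-1))/4 = -(6 - 6)/4 = -¼*0 = 0)
p(A, a) = 0
(h(-55) - 205)*(p(67, -52) + j) = (-⅑ - 205)*(0 + 440) = -1846/9*440 = -812240/9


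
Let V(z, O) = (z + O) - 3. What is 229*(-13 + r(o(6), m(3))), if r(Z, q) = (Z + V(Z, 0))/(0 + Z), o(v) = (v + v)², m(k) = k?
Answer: -121141/48 ≈ -2523.8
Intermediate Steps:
V(z, O) = -3 + O + z (V(z, O) = (O + z) - 3 = -3 + O + z)
o(v) = 4*v² (o(v) = (2*v)² = 4*v²)
r(Z, q) = (-3 + 2*Z)/Z (r(Z, q) = (Z + (-3 + 0 + Z))/(0 + Z) = (Z + (-3 + Z))/Z = (-3 + 2*Z)/Z)
229*(-13 + r(o(6), m(3))) = 229*(-13 + (2 - 3/(4*6²))) = 229*(-13 + (2 - 3/(4*36))) = 229*(-13 + (2 - 3/144)) = 229*(-13 + (2 - 3*1/144)) = 229*(-13 + (2 - 1/48)) = 229*(-13 + 95/48) = 229*(-529/48) = -121141/48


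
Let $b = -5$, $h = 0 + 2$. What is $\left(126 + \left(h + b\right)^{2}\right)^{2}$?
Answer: $18225$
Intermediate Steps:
$h = 2$
$\left(126 + \left(h + b\right)^{2}\right)^{2} = \left(126 + \left(2 - 5\right)^{2}\right)^{2} = \left(126 + \left(-3\right)^{2}\right)^{2} = \left(126 + 9\right)^{2} = 135^{2} = 18225$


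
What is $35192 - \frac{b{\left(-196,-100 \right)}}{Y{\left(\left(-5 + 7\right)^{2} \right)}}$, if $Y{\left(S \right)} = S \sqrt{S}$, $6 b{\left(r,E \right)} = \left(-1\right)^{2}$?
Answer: $\frac{1689215}{48} \approx 35192.0$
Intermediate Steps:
$b{\left(r,E \right)} = \frac{1}{6}$ ($b{\left(r,E \right)} = \frac{\left(-1\right)^{2}}{6} = \frac{1}{6} \cdot 1 = \frac{1}{6}$)
$Y{\left(S \right)} = S^{\frac{3}{2}}$
$35192 - \frac{b{\left(-196,-100 \right)}}{Y{\left(\left(-5 + 7\right)^{2} \right)}} = 35192 - \frac{1}{6 \left(\left(-5 + 7\right)^{2}\right)^{\frac{3}{2}}} = 35192 - \frac{1}{6 \left(2^{2}\right)^{\frac{3}{2}}} = 35192 - \frac{1}{6 \cdot 4^{\frac{3}{2}}} = 35192 - \frac{1}{6 \cdot 8} = 35192 - \frac{1}{6} \cdot \frac{1}{8} = 35192 - \frac{1}{48} = \frac{1689215}{48}$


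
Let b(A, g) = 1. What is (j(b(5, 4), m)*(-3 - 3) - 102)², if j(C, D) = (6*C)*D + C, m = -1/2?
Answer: 8100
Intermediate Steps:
m = -½ (m = -1*½ = -½ ≈ -0.50000)
j(C, D) = C + 6*C*D (j(C, D) = 6*C*D + C = C + 6*C*D)
(j(b(5, 4), m)*(-3 - 3) - 102)² = ((1*(1 + 6*(-½)))*(-3 - 3) - 102)² = ((1*(1 - 3))*(-6) - 102)² = ((1*(-2))*(-6) - 102)² = (-2*(-6) - 102)² = (12 - 102)² = (-90)² = 8100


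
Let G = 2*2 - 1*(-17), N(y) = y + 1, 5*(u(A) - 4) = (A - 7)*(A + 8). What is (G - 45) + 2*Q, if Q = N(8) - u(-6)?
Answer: -18/5 ≈ -3.6000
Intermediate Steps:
u(A) = 4 + (-7 + A)*(8 + A)/5 (u(A) = 4 + ((A - 7)*(A + 8))/5 = 4 + ((-7 + A)*(8 + A))/5 = 4 + (-7 + A)*(8 + A)/5)
N(y) = 1 + y
Q = 51/5 (Q = (1 + 8) - (-36/5 + (1/5)*(-6) + (1/5)*(-6)**2) = 9 - (-36/5 - 6/5 + (1/5)*36) = 9 - (-36/5 - 6/5 + 36/5) = 9 - 1*(-6/5) = 9 + 6/5 = 51/5 ≈ 10.200)
G = 21 (G = 4 + 17 = 21)
(G - 45) + 2*Q = (21 - 45) + 2*(51/5) = -24 + 102/5 = -18/5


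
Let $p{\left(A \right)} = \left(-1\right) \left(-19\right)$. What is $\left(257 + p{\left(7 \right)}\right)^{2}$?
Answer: $76176$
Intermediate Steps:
$p{\left(A \right)} = 19$
$\left(257 + p{\left(7 \right)}\right)^{2} = \left(257 + 19\right)^{2} = 276^{2} = 76176$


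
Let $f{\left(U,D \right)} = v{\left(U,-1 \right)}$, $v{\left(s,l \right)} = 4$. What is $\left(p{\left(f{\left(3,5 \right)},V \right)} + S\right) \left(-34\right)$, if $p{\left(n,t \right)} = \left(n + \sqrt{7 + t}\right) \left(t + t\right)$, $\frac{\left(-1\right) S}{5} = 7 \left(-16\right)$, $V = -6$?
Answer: $-17000$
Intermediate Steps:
$f{\left(U,D \right)} = 4$
$S = 560$ ($S = - 5 \cdot 7 \left(-16\right) = \left(-5\right) \left(-112\right) = 560$)
$p{\left(n,t \right)} = 2 t \left(n + \sqrt{7 + t}\right)$ ($p{\left(n,t \right)} = \left(n + \sqrt{7 + t}\right) 2 t = 2 t \left(n + \sqrt{7 + t}\right)$)
$\left(p{\left(f{\left(3,5 \right)},V \right)} + S\right) \left(-34\right) = \left(2 \left(-6\right) \left(4 + \sqrt{7 - 6}\right) + 560\right) \left(-34\right) = \left(2 \left(-6\right) \left(4 + \sqrt{1}\right) + 560\right) \left(-34\right) = \left(2 \left(-6\right) \left(4 + 1\right) + 560\right) \left(-34\right) = \left(2 \left(-6\right) 5 + 560\right) \left(-34\right) = \left(-60 + 560\right) \left(-34\right) = 500 \left(-34\right) = -17000$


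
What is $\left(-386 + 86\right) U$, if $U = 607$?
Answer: $-182100$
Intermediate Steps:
$\left(-386 + 86\right) U = \left(-386 + 86\right) 607 = \left(-300\right) 607 = -182100$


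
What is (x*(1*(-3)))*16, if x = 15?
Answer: -720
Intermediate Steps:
(x*(1*(-3)))*16 = (15*(1*(-3)))*16 = (15*(-3))*16 = -45*16 = -720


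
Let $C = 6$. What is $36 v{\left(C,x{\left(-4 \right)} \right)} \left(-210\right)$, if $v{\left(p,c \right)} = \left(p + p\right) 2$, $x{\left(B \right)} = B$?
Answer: $-181440$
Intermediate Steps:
$v{\left(p,c \right)} = 4 p$ ($v{\left(p,c \right)} = 2 p 2 = 4 p$)
$36 v{\left(C,x{\left(-4 \right)} \right)} \left(-210\right) = 36 \cdot 4 \cdot 6 \left(-210\right) = 36 \cdot 24 \left(-210\right) = 864 \left(-210\right) = -181440$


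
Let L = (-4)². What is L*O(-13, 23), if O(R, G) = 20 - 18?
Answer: 32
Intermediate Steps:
O(R, G) = 2
L = 16
L*O(-13, 23) = 16*2 = 32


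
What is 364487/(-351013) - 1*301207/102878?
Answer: -143225266277/36111515414 ≈ -3.9662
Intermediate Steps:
364487/(-351013) - 1*301207/102878 = 364487*(-1/351013) - 301207*1/102878 = -364487/351013 - 301207/102878 = -143225266277/36111515414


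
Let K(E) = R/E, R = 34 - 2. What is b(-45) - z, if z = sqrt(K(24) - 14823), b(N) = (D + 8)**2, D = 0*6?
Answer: 64 - I*sqrt(133395)/3 ≈ 64.0 - 121.74*I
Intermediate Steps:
D = 0
R = 32
b(N) = 64 (b(N) = (0 + 8)**2 = 8**2 = 64)
K(E) = 32/E
z = I*sqrt(133395)/3 (z = sqrt(32/24 - 14823) = sqrt(32*(1/24) - 14823) = sqrt(4/3 - 14823) = sqrt(-44465/3) = I*sqrt(133395)/3 ≈ 121.74*I)
b(-45) - z = 64 - I*sqrt(133395)/3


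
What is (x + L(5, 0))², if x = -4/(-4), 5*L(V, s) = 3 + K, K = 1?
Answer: 81/25 ≈ 3.2400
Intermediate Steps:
L(V, s) = ⅘ (L(V, s) = (3 + 1)/5 = (⅕)*4 = ⅘)
x = 1 (x = -4*(-¼) = 1)
(x + L(5, 0))² = (1 + ⅘)² = (9/5)² = 81/25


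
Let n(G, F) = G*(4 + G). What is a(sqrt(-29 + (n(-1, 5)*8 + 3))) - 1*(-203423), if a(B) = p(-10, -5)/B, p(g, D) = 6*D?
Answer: 203423 + 3*I*sqrt(2) ≈ 2.0342e+5 + 4.2426*I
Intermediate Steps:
a(B) = -30/B (a(B) = (6*(-5))/B = -30/B)
a(sqrt(-29 + (n(-1, 5)*8 + 3))) - 1*(-203423) = -30/sqrt(-29 + (-(4 - 1)*8 + 3)) - 1*(-203423) = -30/sqrt(-29 + (-1*3*8 + 3)) + 203423 = -30/sqrt(-29 + (-3*8 + 3)) + 203423 = -30/sqrt(-29 + (-24 + 3)) + 203423 = -30/sqrt(-29 - 21) + 203423 = -30*(-I*sqrt(2)/10) + 203423 = -(-3)*I*sqrt(2) + 203423 = 3*I*sqrt(2) + 203423 = 203423 + 3*I*sqrt(2)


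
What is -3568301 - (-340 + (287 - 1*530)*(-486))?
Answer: -3686059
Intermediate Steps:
-3568301 - (-340 + (287 - 1*530)*(-486)) = -3568301 - (-340 + (287 - 530)*(-486)) = -3568301 - (-340 - 243*(-486)) = -3568301 - (-340 + 118098) = -3568301 - 1*117758 = -3568301 - 117758 = -3686059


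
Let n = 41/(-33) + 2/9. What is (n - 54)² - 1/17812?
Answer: 528478628107/174575412 ≈ 3027.2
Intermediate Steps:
n = -101/99 (n = 41*(-1/33) + 2*(⅑) = -41/33 + 2/9 = -101/99 ≈ -1.0202)
(n - 54)² - 1/17812 = (-101/99 - 54)² - 1/17812 = (-5447/99)² - 1*1/17812 = 29669809/9801 - 1/17812 = 528478628107/174575412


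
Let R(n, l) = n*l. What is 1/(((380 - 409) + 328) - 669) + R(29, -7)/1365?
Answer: -437/2886 ≈ -0.15142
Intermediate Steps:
R(n, l) = l*n
1/(((380 - 409) + 328) - 669) + R(29, -7)/1365 = 1/(((380 - 409) + 328) - 669) + (-7*29)/1365 = 1/((-29 + 328) - 669) + (1/1365)*(-203) = 1/(299 - 669) - 29/195 = 1/(-370) - 29/195 = -1/370 - 29/195 = -437/2886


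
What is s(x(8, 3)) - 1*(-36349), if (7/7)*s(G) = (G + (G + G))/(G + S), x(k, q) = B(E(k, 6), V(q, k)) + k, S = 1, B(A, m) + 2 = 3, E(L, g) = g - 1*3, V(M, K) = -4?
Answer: 363517/10 ≈ 36352.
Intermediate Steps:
E(L, g) = -3 + g (E(L, g) = g - 3 = -3 + g)
B(A, m) = 1 (B(A, m) = -2 + 3 = 1)
x(k, q) = 1 + k
s(G) = 3*G/(1 + G) (s(G) = (G + (G + G))/(G + 1) = (G + 2*G)/(1 + G) = (3*G)/(1 + G) = 3*G/(1 + G))
s(x(8, 3)) - 1*(-36349) = 3*(1 + 8)/(1 + (1 + 8)) - 1*(-36349) = 3*9/(1 + 9) + 36349 = 3*9/10 + 36349 = 3*9*(⅒) + 36349 = 27/10 + 36349 = 363517/10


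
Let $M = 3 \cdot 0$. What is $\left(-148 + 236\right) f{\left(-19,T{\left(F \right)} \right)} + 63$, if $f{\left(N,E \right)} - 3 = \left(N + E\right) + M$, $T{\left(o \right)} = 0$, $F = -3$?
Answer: $-1345$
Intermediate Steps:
$M = 0$
$f{\left(N,E \right)} = 3 + E + N$ ($f{\left(N,E \right)} = 3 + \left(\left(N + E\right) + 0\right) = 3 + \left(\left(E + N\right) + 0\right) = 3 + \left(E + N\right) = 3 + E + N$)
$\left(-148 + 236\right) f{\left(-19,T{\left(F \right)} \right)} + 63 = \left(-148 + 236\right) \left(3 + 0 - 19\right) + 63 = 88 \left(-16\right) + 63 = -1408 + 63 = -1345$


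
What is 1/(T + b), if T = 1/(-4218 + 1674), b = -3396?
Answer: -2544/8639425 ≈ -0.00029446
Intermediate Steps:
T = -1/2544 (T = 1/(-2544) = -1/2544 ≈ -0.00039308)
1/(T + b) = 1/(-1/2544 - 3396) = 1/(-8639425/2544) = -2544/8639425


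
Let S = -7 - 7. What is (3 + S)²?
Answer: 121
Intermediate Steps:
S = -14
(3 + S)² = (3 - 14)² = (-11)² = 121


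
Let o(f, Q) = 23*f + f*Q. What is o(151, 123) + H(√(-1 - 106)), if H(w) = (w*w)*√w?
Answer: 22046 - 107*107^(¼)*√I ≈ 21803.0 - 243.34*I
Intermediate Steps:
o(f, Q) = 23*f + Q*f
H(w) = w^(5/2) (H(w) = w²*√w = w^(5/2))
o(151, 123) + H(√(-1 - 106)) = 151*(23 + 123) + (√(-1 - 106))^(5/2) = 151*146 + (√(-107))^(5/2) = 22046 + (I*√107)^(5/2) = 22046 + 107*107^(¼)*(-√I)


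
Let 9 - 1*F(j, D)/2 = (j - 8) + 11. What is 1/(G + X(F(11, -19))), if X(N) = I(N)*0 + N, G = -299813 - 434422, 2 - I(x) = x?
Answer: -1/734245 ≈ -1.3619e-6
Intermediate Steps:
I(x) = 2 - x
G = -734235
F(j, D) = 12 - 2*j (F(j, D) = 18 - 2*((j - 8) + 11) = 18 - 2*((-8 + j) + 11) = 18 - 2*(3 + j) = 18 + (-6 - 2*j) = 12 - 2*j)
X(N) = N (X(N) = (2 - N)*0 + N = 0 + N = N)
1/(G + X(F(11, -19))) = 1/(-734235 + (12 - 2*11)) = 1/(-734235 + (12 - 22)) = 1/(-734235 - 10) = 1/(-734245) = -1/734245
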